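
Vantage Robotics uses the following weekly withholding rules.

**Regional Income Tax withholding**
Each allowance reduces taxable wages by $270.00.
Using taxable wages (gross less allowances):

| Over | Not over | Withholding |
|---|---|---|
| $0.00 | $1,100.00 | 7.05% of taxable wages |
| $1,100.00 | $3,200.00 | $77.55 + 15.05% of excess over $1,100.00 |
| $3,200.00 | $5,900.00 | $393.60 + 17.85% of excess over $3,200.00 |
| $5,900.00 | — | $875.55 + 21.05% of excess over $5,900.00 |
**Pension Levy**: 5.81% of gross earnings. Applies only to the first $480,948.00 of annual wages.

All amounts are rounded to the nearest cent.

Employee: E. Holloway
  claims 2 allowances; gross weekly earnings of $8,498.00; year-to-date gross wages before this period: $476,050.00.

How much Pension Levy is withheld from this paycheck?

Pension Levy: cap $480,948.00 − YTD $476,050.00 = $4,898.00 subject; 5.81% × $4,898.00 = $284.57

$284.57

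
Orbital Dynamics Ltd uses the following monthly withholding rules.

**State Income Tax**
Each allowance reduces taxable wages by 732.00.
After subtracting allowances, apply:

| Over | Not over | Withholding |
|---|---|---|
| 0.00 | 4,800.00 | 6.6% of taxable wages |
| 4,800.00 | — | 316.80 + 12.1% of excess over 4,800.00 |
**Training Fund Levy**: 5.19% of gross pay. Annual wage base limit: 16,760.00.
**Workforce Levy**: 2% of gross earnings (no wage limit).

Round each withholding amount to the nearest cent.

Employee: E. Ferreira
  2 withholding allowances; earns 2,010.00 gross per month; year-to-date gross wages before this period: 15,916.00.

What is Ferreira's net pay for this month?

State Income Tax: taxable = 2,010.00 − 2×732.00 = 546.00
  6.6% × 546.00 = 36.04
Training Fund Levy: cap 16,760.00 − YTD 15,916.00 = 844.00 subject; 5.19% × 844.00 = 43.80
Workforce Levy: 2% × 2,010.00 = 40.20
Total withheld: 36.04 + 43.80 + 40.20 = 120.04
Net pay: 2,010.00 − 120.04 = 1,889.96

1,889.96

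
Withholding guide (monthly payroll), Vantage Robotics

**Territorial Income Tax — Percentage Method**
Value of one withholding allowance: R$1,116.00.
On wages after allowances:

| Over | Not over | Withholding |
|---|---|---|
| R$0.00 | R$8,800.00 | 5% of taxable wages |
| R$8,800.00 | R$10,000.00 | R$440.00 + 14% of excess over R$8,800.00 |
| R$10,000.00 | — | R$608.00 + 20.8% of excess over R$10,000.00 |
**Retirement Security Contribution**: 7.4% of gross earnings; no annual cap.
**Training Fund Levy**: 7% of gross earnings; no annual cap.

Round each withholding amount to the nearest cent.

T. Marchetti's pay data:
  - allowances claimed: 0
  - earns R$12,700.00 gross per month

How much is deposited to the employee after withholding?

Territorial Income Tax: taxable = R$12,700.00
  R$608.00 + 20.8% × (R$12,700.00 − R$10,000.00) = R$608.00 + 20.8% × R$2,700.00 = R$1,169.60
Retirement Security Contribution: 7.4% × R$12,700.00 = R$939.80
Training Fund Levy: 7% × R$12,700.00 = R$889.00
Total withheld: R$1,169.60 + R$939.80 + R$889.00 = R$2,998.40
Net pay: R$12,700.00 − R$2,998.40 = R$9,701.60

R$9,701.60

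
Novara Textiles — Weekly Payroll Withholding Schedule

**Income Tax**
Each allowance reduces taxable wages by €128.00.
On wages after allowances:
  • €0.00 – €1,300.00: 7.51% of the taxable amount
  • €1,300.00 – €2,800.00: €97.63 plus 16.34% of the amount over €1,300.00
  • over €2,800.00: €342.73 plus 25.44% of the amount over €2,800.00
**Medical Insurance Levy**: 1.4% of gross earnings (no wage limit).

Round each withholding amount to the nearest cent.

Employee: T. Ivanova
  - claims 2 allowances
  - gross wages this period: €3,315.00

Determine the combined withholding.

Income Tax: taxable = €3,315.00 − 2×€128.00 = €3,059.00
  €342.73 + 25.44% × (€3,059.00 − €2,800.00) = €342.73 + 25.44% × €259.00 = €408.62
Medical Insurance Levy: 1.4% × €3,315.00 = €46.41
Total: €408.62 + €46.41 = €455.03

€455.03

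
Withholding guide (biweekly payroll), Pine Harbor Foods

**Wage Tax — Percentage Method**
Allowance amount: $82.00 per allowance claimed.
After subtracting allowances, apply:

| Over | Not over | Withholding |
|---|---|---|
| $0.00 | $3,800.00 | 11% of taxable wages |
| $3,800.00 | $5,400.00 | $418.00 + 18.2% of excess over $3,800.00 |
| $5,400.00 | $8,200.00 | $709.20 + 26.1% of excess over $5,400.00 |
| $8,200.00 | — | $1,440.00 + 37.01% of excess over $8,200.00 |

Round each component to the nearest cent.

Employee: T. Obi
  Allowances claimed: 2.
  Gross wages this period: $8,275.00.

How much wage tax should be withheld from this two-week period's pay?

$1,416.77

Wage Tax: taxable = $8,275.00 − 2×$82.00 = $8,111.00
  $709.20 + 26.1% × ($8,111.00 − $5,400.00) = $709.20 + 26.1% × $2,711.00 = $1,416.77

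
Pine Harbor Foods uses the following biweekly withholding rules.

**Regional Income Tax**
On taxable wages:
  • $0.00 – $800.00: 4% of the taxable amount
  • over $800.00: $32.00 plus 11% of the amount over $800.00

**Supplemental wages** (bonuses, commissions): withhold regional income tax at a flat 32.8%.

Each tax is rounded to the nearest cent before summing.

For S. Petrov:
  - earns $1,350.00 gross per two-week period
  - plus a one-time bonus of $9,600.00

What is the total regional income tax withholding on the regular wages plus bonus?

$3,241.30

Regional Income Tax: taxable = $1,350.00
  $32.00 + 11% × ($1,350.00 − $800.00) = $32.00 + 11% × $550.00 = $92.50
Supplemental (32.8% flat on bonus): 32.8% × $9,600.00 = $3,148.80
Total regional income tax: $92.50 + $3,148.80 = $3,241.30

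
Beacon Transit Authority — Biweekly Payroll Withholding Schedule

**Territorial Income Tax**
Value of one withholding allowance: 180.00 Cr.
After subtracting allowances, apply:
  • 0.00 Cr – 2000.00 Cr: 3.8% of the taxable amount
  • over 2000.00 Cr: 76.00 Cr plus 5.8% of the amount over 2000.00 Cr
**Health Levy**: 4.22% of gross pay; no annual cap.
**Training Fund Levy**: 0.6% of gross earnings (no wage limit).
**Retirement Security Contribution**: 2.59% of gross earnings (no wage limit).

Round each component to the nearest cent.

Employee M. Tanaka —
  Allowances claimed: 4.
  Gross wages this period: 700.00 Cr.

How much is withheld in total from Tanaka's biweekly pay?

Territorial Income Tax: taxable = 700.00 Cr − 4×180.00 Cr = -20.00 Cr
  Taxable ≤ 0 → 0.00 Cr
Health Levy: 4.22% × 700.00 Cr = 29.54 Cr
Training Fund Levy: 0.6% × 700.00 Cr = 4.20 Cr
Retirement Security Contribution: 2.59% × 700.00 Cr = 18.13 Cr
Total: 0.00 Cr + 29.54 Cr + 4.20 Cr + 18.13 Cr = 51.87 Cr

51.87 Cr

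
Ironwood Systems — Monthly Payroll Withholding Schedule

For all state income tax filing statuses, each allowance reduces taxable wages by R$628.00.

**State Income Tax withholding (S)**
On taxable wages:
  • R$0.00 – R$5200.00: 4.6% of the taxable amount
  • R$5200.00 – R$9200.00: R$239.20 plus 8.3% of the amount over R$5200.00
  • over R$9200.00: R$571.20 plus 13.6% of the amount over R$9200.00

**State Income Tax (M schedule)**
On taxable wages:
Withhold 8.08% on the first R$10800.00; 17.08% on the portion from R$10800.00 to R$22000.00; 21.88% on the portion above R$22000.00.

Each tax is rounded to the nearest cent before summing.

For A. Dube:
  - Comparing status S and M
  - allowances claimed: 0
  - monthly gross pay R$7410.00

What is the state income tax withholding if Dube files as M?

State Income Tax (M): taxable = R$7410.00
  8.08% × R$7410.00 = R$598.73

R$598.73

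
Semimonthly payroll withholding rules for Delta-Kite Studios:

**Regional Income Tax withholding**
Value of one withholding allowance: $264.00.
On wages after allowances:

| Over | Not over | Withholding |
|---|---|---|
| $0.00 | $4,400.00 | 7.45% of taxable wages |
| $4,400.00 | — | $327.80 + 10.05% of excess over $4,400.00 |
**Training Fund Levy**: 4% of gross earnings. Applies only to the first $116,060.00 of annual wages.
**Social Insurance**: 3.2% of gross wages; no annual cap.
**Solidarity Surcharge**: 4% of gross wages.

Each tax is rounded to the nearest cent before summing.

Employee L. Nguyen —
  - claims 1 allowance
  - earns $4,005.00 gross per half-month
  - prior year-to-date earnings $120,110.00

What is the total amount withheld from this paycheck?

$567.06

Regional Income Tax: taxable = $4,005.00 − 1×$264.00 = $3,741.00
  7.45% × $3,741.00 = $278.70
Training Fund Levy: YTD $120,110.00 ≥ cap $116,060.00 → $0.00
Social Insurance: 3.2% × $4,005.00 = $128.16
Solidarity Surcharge: 4% × $4,005.00 = $160.20
Total: $278.70 + $0.00 + $128.16 + $160.20 = $567.06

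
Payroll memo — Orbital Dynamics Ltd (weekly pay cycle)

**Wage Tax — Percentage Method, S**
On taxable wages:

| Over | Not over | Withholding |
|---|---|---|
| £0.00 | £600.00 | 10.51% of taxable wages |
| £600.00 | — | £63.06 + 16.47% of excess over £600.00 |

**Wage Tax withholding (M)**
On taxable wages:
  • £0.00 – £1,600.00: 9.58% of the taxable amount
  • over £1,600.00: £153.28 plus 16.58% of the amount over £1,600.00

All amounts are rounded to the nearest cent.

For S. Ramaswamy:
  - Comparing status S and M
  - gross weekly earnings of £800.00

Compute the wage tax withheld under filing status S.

Wage Tax (S): taxable = £800.00
  £63.06 + 16.47% × (£800.00 − £600.00) = £63.06 + 16.47% × £200.00 = £96.00

£96.00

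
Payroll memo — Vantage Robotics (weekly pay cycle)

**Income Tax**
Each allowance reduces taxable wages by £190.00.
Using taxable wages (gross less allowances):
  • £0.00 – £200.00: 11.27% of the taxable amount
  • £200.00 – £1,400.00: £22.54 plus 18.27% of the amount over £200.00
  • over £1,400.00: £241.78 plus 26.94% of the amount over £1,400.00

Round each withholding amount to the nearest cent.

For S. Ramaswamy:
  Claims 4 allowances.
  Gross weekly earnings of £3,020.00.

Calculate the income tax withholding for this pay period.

Income Tax: taxable = £3,020.00 − 4×£190.00 = £2,260.00
  £241.78 + 26.94% × (£2,260.00 − £1,400.00) = £241.78 + 26.94% × £860.00 = £473.46

£473.46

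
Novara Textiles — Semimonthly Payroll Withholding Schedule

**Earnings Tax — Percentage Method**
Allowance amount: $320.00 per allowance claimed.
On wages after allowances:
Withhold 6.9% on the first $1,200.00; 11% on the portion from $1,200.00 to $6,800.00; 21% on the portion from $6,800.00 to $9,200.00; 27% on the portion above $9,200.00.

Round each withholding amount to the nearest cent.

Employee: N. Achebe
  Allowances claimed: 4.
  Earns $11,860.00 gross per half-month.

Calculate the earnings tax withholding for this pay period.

$1,575.40

Earnings Tax: taxable = $11,860.00 − 4×$320.00 = $10,580.00
  $1,202.80 + 27% × ($10,580.00 − $9,200.00) = $1,202.80 + 27% × $1,380.00 = $1,575.40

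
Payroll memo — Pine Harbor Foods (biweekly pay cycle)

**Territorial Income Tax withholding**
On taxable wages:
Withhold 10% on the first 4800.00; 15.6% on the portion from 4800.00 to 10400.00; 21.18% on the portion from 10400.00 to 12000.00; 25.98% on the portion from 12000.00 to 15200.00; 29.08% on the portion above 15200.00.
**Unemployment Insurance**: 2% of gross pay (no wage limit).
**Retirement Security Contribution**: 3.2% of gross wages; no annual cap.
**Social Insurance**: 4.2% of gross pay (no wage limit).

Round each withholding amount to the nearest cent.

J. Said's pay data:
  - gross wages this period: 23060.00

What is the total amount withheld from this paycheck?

6977.17

Territorial Income Tax: taxable = 23060.00
  2523.84 + 29.08% × (23060.00 − 15200.00) = 2523.84 + 29.08% × 7860.00 = 4809.53
Unemployment Insurance: 2% × 23060.00 = 461.20
Retirement Security Contribution: 3.2% × 23060.00 = 737.92
Social Insurance: 4.2% × 23060.00 = 968.52
Total: 4809.53 + 461.20 + 737.92 + 968.52 = 6977.17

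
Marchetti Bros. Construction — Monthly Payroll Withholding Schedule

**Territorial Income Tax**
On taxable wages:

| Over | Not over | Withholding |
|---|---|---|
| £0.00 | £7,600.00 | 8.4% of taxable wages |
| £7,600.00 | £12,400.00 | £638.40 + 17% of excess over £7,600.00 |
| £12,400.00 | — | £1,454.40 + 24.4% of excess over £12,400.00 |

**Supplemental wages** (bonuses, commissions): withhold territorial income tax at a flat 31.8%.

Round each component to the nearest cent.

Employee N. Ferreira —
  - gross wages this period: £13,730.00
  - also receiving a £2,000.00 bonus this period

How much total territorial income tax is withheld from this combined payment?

£2,414.92

Territorial Income Tax: taxable = £13,730.00
  £1,454.40 + 24.4% × (£13,730.00 − £12,400.00) = £1,454.40 + 24.4% × £1,330.00 = £1,778.92
Supplemental (31.8% flat on bonus): 31.8% × £2,000.00 = £636.00
Total territorial income tax: £1,778.92 + £636.00 = £2,414.92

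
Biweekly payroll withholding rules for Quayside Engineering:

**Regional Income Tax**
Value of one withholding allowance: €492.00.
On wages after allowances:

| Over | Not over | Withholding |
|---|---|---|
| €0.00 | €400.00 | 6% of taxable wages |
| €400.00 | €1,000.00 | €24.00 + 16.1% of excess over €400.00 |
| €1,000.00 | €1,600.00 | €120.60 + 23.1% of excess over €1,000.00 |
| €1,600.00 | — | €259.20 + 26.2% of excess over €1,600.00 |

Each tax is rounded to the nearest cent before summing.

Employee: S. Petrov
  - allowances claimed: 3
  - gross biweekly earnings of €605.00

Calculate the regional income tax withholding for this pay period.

Regional Income Tax: taxable = €605.00 − 3×€492.00 = €-871.00
  Taxable ≤ 0 → €0.00

€0.00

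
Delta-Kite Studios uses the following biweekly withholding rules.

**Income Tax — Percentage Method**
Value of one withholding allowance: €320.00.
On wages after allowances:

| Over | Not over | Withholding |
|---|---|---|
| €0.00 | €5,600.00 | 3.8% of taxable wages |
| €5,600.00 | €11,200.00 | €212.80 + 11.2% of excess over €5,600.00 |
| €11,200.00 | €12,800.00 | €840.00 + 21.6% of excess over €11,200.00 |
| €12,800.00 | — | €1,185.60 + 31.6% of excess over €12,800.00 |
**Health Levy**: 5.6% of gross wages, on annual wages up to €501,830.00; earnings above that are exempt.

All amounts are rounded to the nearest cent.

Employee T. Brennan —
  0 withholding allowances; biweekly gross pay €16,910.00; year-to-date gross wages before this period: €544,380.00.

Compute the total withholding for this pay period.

€2,484.36

Income Tax: taxable = €16,910.00
  €1,185.60 + 31.6% × (€16,910.00 − €12,800.00) = €1,185.60 + 31.6% × €4,110.00 = €2,484.36
Health Levy: YTD €544,380.00 ≥ cap €501,830.00 → €0.00
Total: €2,484.36 + €0.00 = €2,484.36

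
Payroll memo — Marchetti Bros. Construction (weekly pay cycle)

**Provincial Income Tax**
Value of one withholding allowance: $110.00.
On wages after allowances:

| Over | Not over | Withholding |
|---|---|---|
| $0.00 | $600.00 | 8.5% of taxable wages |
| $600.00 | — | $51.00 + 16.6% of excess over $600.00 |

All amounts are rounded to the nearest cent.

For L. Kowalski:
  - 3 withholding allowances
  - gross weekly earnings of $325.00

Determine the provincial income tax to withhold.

Provincial Income Tax: taxable = $325.00 − 3×$110.00 = $-5.00
  Taxable ≤ 0 → $0.00

$0.00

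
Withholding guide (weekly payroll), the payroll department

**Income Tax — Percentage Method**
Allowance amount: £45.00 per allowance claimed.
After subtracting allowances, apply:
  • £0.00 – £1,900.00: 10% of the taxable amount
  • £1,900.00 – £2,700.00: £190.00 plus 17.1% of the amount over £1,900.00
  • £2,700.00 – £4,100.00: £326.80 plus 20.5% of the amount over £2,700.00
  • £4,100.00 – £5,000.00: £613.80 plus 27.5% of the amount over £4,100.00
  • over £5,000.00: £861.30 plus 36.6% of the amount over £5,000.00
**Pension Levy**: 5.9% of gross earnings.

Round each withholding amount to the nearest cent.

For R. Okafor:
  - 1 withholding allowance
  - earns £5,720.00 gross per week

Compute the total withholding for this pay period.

£1,445.83

Income Tax: taxable = £5,720.00 − 1×£45.00 = £5,675.00
  £861.30 + 36.6% × (£5,675.00 − £5,000.00) = £861.30 + 36.6% × £675.00 = £1,108.35
Pension Levy: 5.9% × £5,720.00 = £337.48
Total: £1,108.35 + £337.48 = £1,445.83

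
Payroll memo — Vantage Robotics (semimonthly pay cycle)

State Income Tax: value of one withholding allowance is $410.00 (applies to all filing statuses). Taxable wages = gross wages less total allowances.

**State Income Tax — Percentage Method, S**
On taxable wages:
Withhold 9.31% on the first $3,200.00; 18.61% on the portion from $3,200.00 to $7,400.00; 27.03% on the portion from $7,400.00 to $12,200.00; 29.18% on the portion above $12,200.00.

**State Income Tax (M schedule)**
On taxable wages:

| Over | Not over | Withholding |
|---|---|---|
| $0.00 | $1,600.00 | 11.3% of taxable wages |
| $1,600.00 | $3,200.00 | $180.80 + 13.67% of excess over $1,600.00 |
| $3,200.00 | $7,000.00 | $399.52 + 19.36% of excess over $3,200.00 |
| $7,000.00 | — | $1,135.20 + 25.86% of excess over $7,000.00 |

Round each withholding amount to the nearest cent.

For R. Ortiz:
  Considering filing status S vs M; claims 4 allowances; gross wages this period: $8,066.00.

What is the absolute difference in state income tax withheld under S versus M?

$125.79

State Income Tax (S): taxable = $8,066.00 − 4×$410.00 = $6,426.00
  $297.92 + 18.61% × ($6,426.00 − $3,200.00) = $297.92 + 18.61% × $3,226.00 = $898.28
State Income Tax (M): taxable = $8,066.00 − 4×$410.00 = $6,426.00
  $399.52 + 19.36% × ($6,426.00 − $3,200.00) = $399.52 + 19.36% × $3,226.00 = $1,024.07
Difference: |$898.28 − $1,024.07| = $125.79 (higher under M)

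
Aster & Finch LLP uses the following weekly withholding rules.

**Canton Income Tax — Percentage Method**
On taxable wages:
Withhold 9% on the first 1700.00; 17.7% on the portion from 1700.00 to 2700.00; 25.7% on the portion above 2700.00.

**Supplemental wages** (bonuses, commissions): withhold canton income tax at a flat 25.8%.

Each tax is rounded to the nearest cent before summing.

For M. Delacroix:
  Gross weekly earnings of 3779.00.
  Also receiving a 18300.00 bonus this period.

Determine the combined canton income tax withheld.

Canton Income Tax: taxable = 3779.00
  330.00 + 25.7% × (3779.00 − 2700.00) = 330.00 + 25.7% × 1079.00 = 607.30
Supplemental (25.8% flat on bonus): 25.8% × 18300.00 = 4721.40
Total canton income tax: 607.30 + 4721.40 = 5328.70

5328.70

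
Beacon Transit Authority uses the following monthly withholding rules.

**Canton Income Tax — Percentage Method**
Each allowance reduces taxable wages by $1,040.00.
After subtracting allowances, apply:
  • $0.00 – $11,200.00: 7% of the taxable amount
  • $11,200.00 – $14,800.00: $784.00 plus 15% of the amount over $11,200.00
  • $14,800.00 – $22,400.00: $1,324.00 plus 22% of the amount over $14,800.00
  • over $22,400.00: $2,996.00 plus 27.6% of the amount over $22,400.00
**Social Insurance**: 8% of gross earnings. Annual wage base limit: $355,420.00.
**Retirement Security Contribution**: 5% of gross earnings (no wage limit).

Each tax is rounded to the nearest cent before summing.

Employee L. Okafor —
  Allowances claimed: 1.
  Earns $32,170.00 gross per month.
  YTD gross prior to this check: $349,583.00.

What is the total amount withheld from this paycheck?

$7,480.94

Canton Income Tax: taxable = $32,170.00 − 1×$1,040.00 = $31,130.00
  $2,996.00 + 27.6% × ($31,130.00 − $22,400.00) = $2,996.00 + 27.6% × $8,730.00 = $5,405.48
Social Insurance: cap $355,420.00 − YTD $349,583.00 = $5,837.00 subject; 8% × $5,837.00 = $466.96
Retirement Security Contribution: 5% × $32,170.00 = $1,608.50
Total: $5,405.48 + $466.96 + $1,608.50 = $7,480.94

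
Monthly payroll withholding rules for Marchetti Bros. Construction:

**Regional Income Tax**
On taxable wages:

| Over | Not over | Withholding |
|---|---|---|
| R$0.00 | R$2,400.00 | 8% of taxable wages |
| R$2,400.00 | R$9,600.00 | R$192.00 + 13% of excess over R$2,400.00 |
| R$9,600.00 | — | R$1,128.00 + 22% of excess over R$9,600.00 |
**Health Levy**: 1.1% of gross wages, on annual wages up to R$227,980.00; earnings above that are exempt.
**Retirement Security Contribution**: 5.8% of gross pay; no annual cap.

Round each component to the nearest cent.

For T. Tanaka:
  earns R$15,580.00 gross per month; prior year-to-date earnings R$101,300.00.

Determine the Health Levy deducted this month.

R$171.38

Health Levy: 1.1% × R$15,580.00 = R$171.38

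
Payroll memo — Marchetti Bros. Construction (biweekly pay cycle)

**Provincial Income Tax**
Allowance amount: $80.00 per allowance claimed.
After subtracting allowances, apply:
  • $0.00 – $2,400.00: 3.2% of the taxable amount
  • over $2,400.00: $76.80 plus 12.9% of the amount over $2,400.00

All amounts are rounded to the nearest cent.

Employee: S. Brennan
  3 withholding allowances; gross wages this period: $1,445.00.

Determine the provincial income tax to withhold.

Provincial Income Tax: taxable = $1,445.00 − 3×$80.00 = $1,205.00
  3.2% × $1,205.00 = $38.56

$38.56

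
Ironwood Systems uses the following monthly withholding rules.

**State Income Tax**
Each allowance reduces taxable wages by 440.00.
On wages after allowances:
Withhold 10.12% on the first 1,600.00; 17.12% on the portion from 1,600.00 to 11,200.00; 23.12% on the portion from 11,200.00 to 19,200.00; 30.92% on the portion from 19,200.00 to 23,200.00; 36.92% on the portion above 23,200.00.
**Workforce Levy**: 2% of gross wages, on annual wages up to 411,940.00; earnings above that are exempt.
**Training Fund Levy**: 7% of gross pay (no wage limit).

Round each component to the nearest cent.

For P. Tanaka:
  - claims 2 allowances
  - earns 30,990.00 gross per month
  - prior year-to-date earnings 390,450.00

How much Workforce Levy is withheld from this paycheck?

Workforce Levy: cap 411,940.00 − YTD 390,450.00 = 21,490.00 subject; 2% × 21,490.00 = 429.80

429.80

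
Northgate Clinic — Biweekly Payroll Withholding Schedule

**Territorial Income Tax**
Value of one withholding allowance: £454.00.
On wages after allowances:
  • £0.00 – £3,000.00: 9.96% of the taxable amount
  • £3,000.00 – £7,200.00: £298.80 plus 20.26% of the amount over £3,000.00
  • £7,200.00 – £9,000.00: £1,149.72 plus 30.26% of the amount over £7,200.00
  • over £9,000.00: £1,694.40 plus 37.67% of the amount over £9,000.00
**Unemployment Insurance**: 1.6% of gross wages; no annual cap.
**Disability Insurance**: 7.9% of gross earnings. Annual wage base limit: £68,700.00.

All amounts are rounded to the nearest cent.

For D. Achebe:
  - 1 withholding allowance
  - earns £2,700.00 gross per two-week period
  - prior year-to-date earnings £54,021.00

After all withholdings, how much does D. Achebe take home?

Territorial Income Tax: taxable = £2,700.00 − 1×£454.00 = £2,246.00
  9.96% × £2,246.00 = £223.70
Unemployment Insurance: 1.6% × £2,700.00 = £43.20
Disability Insurance: 7.9% × £2,700.00 = £213.30
Total withheld: £223.70 + £43.20 + £213.30 = £480.20
Net pay: £2,700.00 − £480.20 = £2,219.80

£2,219.80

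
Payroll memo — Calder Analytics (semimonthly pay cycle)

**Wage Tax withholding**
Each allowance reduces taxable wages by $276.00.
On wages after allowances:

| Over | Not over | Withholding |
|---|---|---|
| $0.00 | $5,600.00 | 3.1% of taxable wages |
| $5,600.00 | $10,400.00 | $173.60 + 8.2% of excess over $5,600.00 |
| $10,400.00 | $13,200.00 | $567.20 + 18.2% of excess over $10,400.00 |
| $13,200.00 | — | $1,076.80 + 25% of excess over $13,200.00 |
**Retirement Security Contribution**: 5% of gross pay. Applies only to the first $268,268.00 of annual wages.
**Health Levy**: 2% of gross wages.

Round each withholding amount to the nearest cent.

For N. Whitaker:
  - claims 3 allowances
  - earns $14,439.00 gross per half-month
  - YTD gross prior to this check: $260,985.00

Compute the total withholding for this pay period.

Wage Tax: taxable = $14,439.00 − 3×$276.00 = $13,611.00
  $1,076.80 + 25% × ($13,611.00 − $13,200.00) = $1,076.80 + 25% × $411.00 = $1,179.55
Retirement Security Contribution: cap $268,268.00 − YTD $260,985.00 = $7,283.00 subject; 5% × $7,283.00 = $364.15
Health Levy: 2% × $14,439.00 = $288.78
Total: $1,179.55 + $364.15 + $288.78 = $1,832.48

$1,832.48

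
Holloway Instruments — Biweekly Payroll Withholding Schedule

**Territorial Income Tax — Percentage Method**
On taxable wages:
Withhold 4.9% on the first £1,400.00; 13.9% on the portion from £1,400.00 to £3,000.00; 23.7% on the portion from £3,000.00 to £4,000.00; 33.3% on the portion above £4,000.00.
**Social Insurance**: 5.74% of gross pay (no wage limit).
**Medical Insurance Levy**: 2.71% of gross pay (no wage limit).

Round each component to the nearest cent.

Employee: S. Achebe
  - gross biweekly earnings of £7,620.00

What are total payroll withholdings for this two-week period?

Territorial Income Tax: taxable = £7,620.00
  £528.00 + 33.3% × (£7,620.00 − £4,000.00) = £528.00 + 33.3% × £3,620.00 = £1,733.46
Social Insurance: 5.74% × £7,620.00 = £437.39
Medical Insurance Levy: 2.71% × £7,620.00 = £206.50
Total: £1,733.46 + £437.39 + £206.50 = £2,377.35

£2,377.35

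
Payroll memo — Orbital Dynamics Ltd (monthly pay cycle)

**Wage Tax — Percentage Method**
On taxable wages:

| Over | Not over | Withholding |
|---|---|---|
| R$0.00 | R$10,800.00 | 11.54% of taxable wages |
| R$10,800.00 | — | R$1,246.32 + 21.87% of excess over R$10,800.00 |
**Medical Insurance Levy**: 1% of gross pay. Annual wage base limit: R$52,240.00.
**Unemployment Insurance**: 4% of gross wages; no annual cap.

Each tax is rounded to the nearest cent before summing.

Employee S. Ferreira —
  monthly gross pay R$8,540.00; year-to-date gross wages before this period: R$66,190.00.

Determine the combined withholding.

R$1,327.12

Wage Tax: taxable = R$8,540.00
  11.54% × R$8,540.00 = R$985.52
Medical Insurance Levy: YTD R$66,190.00 ≥ cap R$52,240.00 → R$0.00
Unemployment Insurance: 4% × R$8,540.00 = R$341.60
Total: R$985.52 + R$0.00 + R$341.60 = R$1,327.12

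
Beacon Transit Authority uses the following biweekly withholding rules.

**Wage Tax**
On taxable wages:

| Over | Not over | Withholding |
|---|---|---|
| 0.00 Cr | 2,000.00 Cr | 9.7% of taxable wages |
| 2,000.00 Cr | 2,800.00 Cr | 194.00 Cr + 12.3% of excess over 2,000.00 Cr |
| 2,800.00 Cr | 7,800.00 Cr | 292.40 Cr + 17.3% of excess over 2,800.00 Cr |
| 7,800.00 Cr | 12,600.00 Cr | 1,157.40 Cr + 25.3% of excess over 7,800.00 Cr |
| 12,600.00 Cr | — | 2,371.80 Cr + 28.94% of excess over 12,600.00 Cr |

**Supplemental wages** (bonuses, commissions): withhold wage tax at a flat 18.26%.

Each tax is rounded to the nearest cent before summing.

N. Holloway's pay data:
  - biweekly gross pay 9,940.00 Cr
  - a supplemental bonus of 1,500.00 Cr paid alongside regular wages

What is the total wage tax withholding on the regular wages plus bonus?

Wage Tax: taxable = 9,940.00 Cr
  1,157.40 Cr + 25.3% × (9,940.00 Cr − 7,800.00 Cr) = 1,157.40 Cr + 25.3% × 2,140.00 Cr = 1,698.82 Cr
Supplemental (18.26% flat on bonus): 18.26% × 1,500.00 Cr = 273.90 Cr
Total wage tax: 1,698.82 Cr + 273.90 Cr = 1,972.72 Cr

1,972.72 Cr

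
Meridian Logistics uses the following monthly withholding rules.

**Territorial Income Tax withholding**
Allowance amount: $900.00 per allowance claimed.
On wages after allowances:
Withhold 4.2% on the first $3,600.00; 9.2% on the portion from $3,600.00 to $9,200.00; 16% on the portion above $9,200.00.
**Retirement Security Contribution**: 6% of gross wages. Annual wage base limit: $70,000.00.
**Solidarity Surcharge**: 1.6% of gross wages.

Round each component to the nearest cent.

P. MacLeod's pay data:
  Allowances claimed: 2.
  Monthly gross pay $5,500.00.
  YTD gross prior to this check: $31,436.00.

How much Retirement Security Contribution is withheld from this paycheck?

Retirement Security Contribution: 6% × $5,500.00 = $330.00

$330.00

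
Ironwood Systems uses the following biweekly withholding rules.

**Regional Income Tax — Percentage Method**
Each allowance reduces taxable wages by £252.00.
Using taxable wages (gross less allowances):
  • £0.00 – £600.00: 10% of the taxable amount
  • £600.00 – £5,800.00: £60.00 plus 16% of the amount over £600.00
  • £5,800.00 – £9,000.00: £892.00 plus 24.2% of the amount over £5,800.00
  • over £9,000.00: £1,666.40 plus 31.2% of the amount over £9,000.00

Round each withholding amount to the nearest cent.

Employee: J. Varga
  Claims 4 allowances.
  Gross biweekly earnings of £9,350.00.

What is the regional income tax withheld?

£1,507.16

Regional Income Tax: taxable = £9,350.00 − 4×£252.00 = £8,342.00
  £892.00 + 24.2% × (£8,342.00 − £5,800.00) = £892.00 + 24.2% × £2,542.00 = £1,507.16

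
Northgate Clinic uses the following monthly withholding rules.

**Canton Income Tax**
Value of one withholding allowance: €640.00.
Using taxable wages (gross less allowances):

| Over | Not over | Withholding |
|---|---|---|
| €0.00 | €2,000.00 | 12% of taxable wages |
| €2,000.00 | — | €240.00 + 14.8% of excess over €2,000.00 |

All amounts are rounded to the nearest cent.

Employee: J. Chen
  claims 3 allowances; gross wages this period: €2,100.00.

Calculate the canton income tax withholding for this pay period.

Canton Income Tax: taxable = €2,100.00 − 3×€640.00 = €180.00
  12% × €180.00 = €21.60

€21.60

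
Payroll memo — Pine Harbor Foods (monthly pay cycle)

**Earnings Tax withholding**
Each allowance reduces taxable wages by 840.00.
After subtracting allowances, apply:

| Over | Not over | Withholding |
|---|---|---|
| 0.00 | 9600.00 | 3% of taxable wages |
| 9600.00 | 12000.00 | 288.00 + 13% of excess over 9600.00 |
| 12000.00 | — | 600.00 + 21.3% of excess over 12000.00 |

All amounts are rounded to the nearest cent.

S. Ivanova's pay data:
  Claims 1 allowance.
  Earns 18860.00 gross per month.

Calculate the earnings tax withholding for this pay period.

1882.26

Earnings Tax: taxable = 18860.00 − 1×840.00 = 18020.00
  600.00 + 21.3% × (18020.00 − 12000.00) = 600.00 + 21.3% × 6020.00 = 1882.26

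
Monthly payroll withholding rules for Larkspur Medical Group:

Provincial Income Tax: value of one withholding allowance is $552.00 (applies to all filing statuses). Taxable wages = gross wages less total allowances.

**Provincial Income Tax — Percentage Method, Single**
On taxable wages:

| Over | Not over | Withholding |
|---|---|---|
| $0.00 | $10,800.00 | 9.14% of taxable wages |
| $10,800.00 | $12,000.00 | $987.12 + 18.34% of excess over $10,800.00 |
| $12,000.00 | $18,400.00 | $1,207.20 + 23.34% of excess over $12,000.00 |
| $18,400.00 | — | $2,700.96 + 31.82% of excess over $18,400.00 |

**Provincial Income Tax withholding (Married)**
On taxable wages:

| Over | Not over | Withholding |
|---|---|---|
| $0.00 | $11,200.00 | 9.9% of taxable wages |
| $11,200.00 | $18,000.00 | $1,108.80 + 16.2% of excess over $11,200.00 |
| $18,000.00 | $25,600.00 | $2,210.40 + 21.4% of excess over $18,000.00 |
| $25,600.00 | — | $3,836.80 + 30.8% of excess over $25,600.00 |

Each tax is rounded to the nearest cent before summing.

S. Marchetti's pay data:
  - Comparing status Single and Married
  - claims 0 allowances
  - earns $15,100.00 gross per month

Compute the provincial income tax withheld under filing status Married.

Provincial Income Tax (Married): taxable = $15,100.00
  $1,108.80 + 16.2% × ($15,100.00 − $11,200.00) = $1,108.80 + 16.2% × $3,900.00 = $1,740.60

$1,740.60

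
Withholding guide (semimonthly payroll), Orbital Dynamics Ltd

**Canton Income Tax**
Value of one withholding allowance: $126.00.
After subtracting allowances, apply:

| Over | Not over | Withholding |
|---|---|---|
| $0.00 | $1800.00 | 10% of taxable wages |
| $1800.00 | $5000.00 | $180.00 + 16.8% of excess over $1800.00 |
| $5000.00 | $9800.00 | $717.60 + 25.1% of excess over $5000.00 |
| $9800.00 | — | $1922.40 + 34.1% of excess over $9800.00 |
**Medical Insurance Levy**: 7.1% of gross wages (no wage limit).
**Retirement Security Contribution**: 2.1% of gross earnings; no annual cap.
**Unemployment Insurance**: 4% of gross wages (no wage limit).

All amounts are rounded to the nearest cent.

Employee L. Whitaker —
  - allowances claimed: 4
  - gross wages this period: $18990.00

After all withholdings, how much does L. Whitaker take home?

$11598.99

Canton Income Tax: taxable = $18990.00 − 4×$126.00 = $18486.00
  $1922.40 + 34.1% × ($18486.00 − $9800.00) = $1922.40 + 34.1% × $8686.00 = $4884.33
Medical Insurance Levy: 7.1% × $18990.00 = $1348.29
Retirement Security Contribution: 2.1% × $18990.00 = $398.79
Unemployment Insurance: 4% × $18990.00 = $759.60
Total withheld: $4884.33 + $1348.29 + $398.79 + $759.60 = $7391.01
Net pay: $18990.00 − $7391.01 = $11598.99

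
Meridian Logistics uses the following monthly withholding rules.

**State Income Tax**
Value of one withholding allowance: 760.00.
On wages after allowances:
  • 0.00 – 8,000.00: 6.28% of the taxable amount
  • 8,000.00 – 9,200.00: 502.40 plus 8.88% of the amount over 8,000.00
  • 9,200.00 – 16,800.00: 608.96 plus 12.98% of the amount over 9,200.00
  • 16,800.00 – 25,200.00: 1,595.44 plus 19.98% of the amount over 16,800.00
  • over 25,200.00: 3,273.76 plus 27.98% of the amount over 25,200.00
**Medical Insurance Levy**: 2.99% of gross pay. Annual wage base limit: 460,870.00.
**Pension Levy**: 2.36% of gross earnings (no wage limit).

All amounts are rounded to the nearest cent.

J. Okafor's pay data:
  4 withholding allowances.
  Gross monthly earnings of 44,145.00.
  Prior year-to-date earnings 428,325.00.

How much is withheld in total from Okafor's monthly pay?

9,738.90

State Income Tax: taxable = 44,145.00 − 4×760.00 = 41,105.00
  3,273.76 + 27.98% × (41,105.00 − 25,200.00) = 3,273.76 + 27.98% × 15,905.00 = 7,723.98
Medical Insurance Levy: cap 460,870.00 − YTD 428,325.00 = 32,545.00 subject; 2.99% × 32,545.00 = 973.10
Pension Levy: 2.36% × 44,145.00 = 1,041.82
Total: 7,723.98 + 973.10 + 1,041.82 = 9,738.90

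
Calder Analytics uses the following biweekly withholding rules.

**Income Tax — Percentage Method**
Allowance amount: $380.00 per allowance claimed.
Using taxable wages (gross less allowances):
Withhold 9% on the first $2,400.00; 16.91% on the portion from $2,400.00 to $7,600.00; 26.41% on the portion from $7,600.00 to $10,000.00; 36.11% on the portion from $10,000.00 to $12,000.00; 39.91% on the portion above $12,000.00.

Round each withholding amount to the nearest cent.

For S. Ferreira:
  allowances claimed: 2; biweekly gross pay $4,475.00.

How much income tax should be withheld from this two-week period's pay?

$438.37

Income Tax: taxable = $4,475.00 − 2×$380.00 = $3,715.00
  $216.00 + 16.91% × ($3,715.00 − $2,400.00) = $216.00 + 16.91% × $1,315.00 = $438.37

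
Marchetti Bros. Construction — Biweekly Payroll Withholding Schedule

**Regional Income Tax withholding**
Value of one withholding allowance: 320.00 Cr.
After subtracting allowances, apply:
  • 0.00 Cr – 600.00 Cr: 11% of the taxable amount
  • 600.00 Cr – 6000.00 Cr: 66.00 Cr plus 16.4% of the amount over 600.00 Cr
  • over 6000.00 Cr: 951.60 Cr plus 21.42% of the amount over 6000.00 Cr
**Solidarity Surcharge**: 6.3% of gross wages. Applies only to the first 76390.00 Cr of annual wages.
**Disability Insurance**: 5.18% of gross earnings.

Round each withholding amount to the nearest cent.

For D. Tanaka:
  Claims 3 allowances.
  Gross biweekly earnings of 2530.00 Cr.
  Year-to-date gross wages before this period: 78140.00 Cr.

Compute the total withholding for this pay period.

356.13 Cr

Regional Income Tax: taxable = 2530.00 Cr − 3×320.00 Cr = 1570.00 Cr
  66.00 Cr + 16.4% × (1570.00 Cr − 600.00 Cr) = 66.00 Cr + 16.4% × 970.00 Cr = 225.08 Cr
Solidarity Surcharge: YTD 78140.00 Cr ≥ cap 76390.00 Cr → 0.00 Cr
Disability Insurance: 5.18% × 2530.00 Cr = 131.05 Cr
Total: 225.08 Cr + 0.00 Cr + 131.05 Cr = 356.13 Cr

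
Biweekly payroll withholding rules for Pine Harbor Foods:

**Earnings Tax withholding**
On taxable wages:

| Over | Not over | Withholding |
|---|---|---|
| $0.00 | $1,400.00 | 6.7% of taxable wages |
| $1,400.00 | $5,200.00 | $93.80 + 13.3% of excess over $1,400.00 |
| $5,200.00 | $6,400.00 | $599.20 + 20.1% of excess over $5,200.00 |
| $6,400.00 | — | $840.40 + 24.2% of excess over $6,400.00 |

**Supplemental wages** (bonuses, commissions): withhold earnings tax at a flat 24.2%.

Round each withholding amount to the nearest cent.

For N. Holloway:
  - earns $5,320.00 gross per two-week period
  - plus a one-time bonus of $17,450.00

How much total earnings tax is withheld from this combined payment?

Earnings Tax: taxable = $5,320.00
  $599.20 + 20.1% × ($5,320.00 − $5,200.00) = $599.20 + 20.1% × $120.00 = $623.32
Supplemental (24.2% flat on bonus): 24.2% × $17,450.00 = $4,222.90
Total earnings tax: $623.32 + $4,222.90 = $4,846.22

$4,846.22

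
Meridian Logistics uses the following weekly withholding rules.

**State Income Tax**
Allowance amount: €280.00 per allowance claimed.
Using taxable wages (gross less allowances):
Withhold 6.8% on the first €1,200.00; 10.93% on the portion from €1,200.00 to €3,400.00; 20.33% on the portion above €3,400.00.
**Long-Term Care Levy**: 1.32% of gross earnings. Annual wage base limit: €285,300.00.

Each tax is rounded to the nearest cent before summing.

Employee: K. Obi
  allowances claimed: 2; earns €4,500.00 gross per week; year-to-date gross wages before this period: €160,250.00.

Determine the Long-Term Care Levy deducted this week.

Long-Term Care Levy: 1.32% × €4,500.00 = €59.40

€59.40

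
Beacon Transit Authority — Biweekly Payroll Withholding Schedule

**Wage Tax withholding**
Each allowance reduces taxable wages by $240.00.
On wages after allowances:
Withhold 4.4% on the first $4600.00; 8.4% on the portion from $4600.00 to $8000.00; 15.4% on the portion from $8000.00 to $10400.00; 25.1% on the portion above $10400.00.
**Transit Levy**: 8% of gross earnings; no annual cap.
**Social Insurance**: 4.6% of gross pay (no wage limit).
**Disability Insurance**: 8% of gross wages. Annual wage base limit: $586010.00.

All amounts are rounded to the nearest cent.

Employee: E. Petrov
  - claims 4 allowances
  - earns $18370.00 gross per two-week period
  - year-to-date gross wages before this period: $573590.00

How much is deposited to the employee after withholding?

Wage Tax: taxable = $18370.00 − 4×$240.00 = $17410.00
  $857.60 + 25.1% × ($17410.00 − $10400.00) = $857.60 + 25.1% × $7010.00 = $2617.11
Transit Levy: 8% × $18370.00 = $1469.60
Social Insurance: 4.6% × $18370.00 = $845.02
Disability Insurance: cap $586010.00 − YTD $573590.00 = $12420.00 subject; 8% × $12420.00 = $993.60
Total withheld: $2617.11 + $1469.60 + $845.02 + $993.60 = $5925.33
Net pay: $18370.00 − $5925.33 = $12444.67

$12444.67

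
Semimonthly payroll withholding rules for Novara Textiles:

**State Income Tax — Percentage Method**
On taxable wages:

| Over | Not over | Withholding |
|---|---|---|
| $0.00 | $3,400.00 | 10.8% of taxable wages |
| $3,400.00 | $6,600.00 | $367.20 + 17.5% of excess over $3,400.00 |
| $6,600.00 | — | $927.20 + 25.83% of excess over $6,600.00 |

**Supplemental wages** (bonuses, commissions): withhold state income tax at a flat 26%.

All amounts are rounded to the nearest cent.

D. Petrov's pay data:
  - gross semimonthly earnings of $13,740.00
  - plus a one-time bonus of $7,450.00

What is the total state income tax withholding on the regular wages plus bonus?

State Income Tax: taxable = $13,740.00
  $927.20 + 25.83% × ($13,740.00 − $6,600.00) = $927.20 + 25.83% × $7,140.00 = $2,771.46
Supplemental (26% flat on bonus): 26% × $7,450.00 = $1,937.00
Total state income tax: $2,771.46 + $1,937.00 = $4,708.46

$4,708.46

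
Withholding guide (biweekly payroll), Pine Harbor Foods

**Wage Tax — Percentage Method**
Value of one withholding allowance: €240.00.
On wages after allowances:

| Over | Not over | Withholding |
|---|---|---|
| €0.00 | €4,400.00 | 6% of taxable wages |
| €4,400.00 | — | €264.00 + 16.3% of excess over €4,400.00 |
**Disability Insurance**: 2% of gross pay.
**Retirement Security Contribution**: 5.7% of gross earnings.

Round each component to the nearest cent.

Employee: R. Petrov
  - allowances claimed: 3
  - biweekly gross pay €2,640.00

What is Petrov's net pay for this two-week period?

€2,321.52

Wage Tax: taxable = €2,640.00 − 3×€240.00 = €1,920.00
  6% × €1,920.00 = €115.20
Disability Insurance: 2% × €2,640.00 = €52.80
Retirement Security Contribution: 5.7% × €2,640.00 = €150.48
Total withheld: €115.20 + €52.80 + €150.48 = €318.48
Net pay: €2,640.00 − €318.48 = €2,321.52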